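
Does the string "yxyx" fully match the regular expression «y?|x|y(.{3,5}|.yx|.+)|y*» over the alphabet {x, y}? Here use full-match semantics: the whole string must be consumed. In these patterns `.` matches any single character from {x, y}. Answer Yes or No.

Yes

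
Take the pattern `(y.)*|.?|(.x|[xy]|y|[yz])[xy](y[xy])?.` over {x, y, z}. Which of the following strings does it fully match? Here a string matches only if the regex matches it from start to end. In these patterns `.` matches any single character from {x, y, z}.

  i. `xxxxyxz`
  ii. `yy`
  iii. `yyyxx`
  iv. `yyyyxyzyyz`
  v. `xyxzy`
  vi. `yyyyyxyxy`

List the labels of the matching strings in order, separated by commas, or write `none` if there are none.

i → no match
ii → match
iii → match
iv → no match
v → no match
vi → no match

ii, iii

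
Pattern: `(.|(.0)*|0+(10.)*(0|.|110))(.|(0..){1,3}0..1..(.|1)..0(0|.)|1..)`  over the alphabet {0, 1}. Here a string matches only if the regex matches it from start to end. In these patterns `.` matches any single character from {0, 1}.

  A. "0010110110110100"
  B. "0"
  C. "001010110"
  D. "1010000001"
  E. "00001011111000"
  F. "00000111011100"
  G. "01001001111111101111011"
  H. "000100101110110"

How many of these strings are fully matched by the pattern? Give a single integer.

A → match
B → match
C → match
D → no match
E → match
F → match
G → no match
H → match
Total matched: 6

6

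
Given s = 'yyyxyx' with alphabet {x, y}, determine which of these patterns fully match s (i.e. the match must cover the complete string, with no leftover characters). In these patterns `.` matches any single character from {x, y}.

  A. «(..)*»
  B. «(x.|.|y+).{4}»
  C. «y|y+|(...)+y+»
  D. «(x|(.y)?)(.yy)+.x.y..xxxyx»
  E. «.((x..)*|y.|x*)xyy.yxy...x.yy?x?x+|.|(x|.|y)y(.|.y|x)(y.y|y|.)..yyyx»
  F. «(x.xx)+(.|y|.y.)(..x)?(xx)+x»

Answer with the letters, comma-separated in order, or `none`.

A → match
B → match
C → no match — must end with 'y'
D → no match — must end with 'xxxyx'
E → no match
F → no match — must start with 'x'

A, B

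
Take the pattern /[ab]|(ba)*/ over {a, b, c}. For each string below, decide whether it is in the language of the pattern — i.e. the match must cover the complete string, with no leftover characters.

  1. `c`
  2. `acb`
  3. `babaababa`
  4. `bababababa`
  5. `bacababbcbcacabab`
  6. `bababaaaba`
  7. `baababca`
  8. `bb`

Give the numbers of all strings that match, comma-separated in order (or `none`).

1 → no match
2 → no match
3 → no match
4 → match
5 → no match
6 → no match
7 → no match
8 → no match

4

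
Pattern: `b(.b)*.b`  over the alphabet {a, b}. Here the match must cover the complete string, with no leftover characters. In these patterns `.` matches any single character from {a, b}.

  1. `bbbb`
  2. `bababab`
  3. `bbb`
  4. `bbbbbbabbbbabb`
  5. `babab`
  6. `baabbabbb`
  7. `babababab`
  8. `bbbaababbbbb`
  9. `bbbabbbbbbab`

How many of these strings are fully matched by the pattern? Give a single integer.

1 → no match
2 → match
3 → match
4 → no match
5 → match
6 → no match
7 → match
8 → no match
9 → no match
Total matched: 4

4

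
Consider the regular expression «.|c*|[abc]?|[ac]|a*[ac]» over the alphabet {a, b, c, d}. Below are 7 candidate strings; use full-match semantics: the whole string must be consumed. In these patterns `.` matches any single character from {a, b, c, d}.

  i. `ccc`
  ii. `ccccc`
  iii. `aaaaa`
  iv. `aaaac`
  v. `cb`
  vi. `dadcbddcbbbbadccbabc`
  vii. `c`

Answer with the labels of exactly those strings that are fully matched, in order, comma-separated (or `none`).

i, ii, iii, iv, vii

i → match
ii → match
iii → match
iv → match
v → no match
vi → no match
vii → match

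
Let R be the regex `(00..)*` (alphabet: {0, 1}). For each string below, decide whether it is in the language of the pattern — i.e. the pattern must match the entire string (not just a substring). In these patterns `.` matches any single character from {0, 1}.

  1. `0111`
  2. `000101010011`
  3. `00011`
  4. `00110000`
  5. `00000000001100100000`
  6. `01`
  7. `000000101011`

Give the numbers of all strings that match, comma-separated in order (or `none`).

4, 5

1. `0111` → no match
2. `000101010011` → no match
3. `00011` → no match
4. `00110000` → match
5 → match
6. `01` → no match
7. `000000101011` → no match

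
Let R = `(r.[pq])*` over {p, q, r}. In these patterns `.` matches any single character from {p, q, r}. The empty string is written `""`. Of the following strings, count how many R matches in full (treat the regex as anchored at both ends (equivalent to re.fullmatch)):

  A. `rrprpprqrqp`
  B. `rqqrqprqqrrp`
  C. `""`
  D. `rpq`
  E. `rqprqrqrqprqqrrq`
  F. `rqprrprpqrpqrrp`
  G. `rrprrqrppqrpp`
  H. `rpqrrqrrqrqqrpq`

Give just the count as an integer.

A → no match
B → match
C → match
D → match
E → no match
F → match
G → no match
H → match
Total matched: 5

5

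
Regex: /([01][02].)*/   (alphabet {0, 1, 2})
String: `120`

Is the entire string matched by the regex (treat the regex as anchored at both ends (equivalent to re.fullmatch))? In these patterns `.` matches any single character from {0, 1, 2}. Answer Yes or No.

Yes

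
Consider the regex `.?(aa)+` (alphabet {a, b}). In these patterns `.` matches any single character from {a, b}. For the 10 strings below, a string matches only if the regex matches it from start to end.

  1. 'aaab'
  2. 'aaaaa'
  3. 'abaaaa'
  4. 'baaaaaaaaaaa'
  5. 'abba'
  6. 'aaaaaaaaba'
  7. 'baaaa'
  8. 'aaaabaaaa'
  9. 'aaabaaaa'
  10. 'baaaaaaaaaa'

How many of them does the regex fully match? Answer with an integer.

3

1. 'aaab' → no match — must end with 'aa'
2. 'aaaaa' → match
3. 'abaaaa' → no match
4. 'baaaaaaaaaaa' → no match
5. 'abba' → no match — must end with 'aa'
6. 'aaaaaaaaba' → no match — must end with 'aa'
7. 'baaaa' → match
8. 'aaaabaaaa' → no match
9. 'aaabaaaa' → no match
10. 'baaaaaaaaaa' → match
Total matched: 3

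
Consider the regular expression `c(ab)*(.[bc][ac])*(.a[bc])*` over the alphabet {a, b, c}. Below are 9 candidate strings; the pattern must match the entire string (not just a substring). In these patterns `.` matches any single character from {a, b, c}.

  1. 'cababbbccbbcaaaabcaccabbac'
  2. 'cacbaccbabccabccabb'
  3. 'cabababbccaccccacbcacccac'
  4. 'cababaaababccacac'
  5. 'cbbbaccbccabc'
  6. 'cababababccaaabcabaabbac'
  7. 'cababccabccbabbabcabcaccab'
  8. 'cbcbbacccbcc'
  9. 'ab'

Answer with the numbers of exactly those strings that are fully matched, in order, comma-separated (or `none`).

3, 6, 7

1 → no match
2 → no match
3 → match
4 → no match
5 → no match
6 → match
7 → match
8. 'cbcbbacccbcc' → no match
9. 'ab' → no match — must start with 'c'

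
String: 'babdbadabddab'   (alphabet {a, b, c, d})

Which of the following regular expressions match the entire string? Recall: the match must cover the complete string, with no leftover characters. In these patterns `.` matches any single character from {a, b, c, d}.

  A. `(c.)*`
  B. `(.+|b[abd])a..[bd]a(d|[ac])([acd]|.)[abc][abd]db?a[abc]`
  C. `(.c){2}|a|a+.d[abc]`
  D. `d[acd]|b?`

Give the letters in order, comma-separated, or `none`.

B

A → no match
B → match
C → no match
D → no match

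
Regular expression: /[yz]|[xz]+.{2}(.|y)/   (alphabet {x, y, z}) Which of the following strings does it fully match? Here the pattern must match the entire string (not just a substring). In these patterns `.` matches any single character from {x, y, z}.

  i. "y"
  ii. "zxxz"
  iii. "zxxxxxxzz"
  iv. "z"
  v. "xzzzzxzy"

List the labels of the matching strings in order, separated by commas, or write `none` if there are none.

i, ii, iii, iv, v

i → match
ii → match
iii → match
iv → match
v → match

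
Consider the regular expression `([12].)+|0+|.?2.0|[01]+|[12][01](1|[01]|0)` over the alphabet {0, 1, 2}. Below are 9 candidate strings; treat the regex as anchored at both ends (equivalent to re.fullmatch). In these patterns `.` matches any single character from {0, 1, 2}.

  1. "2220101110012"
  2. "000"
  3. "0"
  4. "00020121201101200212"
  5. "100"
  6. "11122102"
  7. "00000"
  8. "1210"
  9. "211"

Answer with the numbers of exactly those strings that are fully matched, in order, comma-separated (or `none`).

1 → no match
2 → match
3 → match
4 → no match
5 → match
6 → no match
7 → match
8 → match
9 → match

2, 3, 5, 7, 8, 9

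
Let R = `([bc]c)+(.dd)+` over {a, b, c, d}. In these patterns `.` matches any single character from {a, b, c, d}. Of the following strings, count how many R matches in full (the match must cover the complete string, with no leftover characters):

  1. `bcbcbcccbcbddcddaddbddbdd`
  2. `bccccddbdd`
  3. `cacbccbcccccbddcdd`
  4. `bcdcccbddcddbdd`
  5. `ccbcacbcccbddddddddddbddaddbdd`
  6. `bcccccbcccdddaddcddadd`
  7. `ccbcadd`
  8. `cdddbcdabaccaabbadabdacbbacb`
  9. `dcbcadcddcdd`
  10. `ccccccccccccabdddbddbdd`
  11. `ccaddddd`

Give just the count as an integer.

5

1 → match
2 → match
3 → no match
4 → no match
5 → no match
6 → match
7 → match
8 → no match — must end with `dd`
9 → no match
10 → no match
11 → match
Total matched: 5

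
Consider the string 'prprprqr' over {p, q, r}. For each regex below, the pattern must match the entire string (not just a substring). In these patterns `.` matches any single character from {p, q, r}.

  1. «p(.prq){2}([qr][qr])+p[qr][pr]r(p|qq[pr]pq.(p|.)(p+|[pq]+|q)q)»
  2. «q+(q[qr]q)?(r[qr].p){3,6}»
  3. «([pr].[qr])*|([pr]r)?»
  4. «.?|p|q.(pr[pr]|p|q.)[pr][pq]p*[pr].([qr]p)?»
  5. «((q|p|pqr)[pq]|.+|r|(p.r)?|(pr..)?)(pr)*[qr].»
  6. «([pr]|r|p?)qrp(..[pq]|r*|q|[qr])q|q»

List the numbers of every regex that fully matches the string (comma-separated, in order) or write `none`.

5

1 → no match
2 → no match — must start with 'q'
3 → no match
4 → no match
5 → match
6 → no match — must end with 'q'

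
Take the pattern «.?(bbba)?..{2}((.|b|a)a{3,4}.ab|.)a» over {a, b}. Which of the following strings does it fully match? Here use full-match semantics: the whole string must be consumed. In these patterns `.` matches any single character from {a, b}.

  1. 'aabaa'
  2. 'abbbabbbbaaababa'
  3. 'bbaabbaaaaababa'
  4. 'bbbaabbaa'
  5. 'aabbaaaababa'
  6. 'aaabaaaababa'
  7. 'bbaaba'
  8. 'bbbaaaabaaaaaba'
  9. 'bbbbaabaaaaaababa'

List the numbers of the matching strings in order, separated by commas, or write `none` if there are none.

1, 2, 4, 5, 6, 7, 8, 9

1 → match
2 → match
3 → no match
4 → match
5 → match
6 → match
7 → match
8 → match
9 → match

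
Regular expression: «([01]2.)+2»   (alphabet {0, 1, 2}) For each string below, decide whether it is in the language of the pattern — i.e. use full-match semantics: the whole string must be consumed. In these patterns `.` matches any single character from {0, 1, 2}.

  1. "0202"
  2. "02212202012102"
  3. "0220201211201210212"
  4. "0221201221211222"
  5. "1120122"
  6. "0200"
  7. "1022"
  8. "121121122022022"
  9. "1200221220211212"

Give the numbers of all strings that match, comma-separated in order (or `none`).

1 → match
2 → no match
3 → match
4 → match
5 → no match
6 → no match — must end with "2"
7 → no match
8 → no match
9 → match

1, 3, 4, 9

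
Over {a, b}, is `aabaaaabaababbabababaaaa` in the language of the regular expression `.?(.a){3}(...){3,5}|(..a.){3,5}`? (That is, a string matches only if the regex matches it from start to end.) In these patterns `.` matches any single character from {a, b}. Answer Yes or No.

No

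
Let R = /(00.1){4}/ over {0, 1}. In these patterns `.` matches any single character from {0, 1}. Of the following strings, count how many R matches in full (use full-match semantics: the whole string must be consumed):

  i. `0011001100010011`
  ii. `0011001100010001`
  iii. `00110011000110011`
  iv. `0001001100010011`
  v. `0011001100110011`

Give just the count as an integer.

4

i → match
ii → match
iii → no match
iv → match
v → match
Total matched: 4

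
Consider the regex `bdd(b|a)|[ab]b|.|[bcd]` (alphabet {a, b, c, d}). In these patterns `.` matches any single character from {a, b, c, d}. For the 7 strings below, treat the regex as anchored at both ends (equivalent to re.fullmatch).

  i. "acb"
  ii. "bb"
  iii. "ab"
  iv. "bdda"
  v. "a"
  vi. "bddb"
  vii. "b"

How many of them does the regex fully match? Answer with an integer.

6

i. "acb" → no match
ii. "bb" → match
iii. "ab" → match
iv. "bdda" → match
v. "a" → match
vi. "bddb" → match
vii. "b" → match
Total matched: 6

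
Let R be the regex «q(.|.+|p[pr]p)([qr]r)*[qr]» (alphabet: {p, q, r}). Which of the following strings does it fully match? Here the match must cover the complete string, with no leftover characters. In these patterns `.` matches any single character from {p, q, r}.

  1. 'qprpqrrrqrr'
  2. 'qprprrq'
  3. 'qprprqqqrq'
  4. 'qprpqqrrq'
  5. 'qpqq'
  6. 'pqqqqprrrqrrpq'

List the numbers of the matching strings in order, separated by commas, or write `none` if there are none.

1. 'qprpqrrrqrr' → match
2. 'qprprrq' → match
3. 'qprprqqqrq' → match
4. 'qprpqqrrq' → match
5. 'qpqq' → match
6 → no match — must start with 'q'

1, 2, 3, 4, 5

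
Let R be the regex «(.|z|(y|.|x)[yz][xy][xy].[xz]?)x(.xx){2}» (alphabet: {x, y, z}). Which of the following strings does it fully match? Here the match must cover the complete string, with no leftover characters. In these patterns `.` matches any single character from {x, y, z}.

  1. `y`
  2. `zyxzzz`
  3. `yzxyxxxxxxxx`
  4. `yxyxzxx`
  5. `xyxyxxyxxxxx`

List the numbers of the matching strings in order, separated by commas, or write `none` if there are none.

1 → no match — must end with `xx`
2 → no match — must end with `xx`
3 → match
4 → no match
5 → match

3, 5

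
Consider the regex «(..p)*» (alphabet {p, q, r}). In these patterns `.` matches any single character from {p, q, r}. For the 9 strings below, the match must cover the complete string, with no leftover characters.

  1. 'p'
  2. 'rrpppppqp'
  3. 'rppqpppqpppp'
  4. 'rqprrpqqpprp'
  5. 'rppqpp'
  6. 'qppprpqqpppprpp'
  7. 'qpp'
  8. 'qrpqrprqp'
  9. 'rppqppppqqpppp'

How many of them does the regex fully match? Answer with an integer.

7

1 → no match
2 → match
3 → match
4 → match
5 → match
6 → match
7 → match
8 → match
9 → no match
Total matched: 7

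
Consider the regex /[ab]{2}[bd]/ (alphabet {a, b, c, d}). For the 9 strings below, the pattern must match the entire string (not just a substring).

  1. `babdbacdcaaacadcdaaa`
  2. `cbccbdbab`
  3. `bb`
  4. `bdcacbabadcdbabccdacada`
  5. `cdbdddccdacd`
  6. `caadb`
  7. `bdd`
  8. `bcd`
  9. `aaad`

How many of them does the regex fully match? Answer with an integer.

0

1 → no match
2. `cbccbdbab` → no match
3. `bb` → no match
4 → no match
5. `cdbdddccdacd` → no match
6. `caadb` → no match
7. `bdd` → no match
8. `bcd` → no match
9. `aaad` → no match
Total matched: 0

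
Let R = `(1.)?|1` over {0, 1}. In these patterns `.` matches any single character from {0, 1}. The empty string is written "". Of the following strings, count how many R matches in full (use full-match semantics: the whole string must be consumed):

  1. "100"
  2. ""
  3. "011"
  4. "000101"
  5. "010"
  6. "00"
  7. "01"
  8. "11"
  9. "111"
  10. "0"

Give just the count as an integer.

2

1. "100" → no match
2. "" → match
3. "011" → no match
4. "000101" → no match
5. "010" → no match
6. "00" → no match
7. "01" → no match
8. "11" → match
9. "111" → no match
10. "0" → no match
Total matched: 2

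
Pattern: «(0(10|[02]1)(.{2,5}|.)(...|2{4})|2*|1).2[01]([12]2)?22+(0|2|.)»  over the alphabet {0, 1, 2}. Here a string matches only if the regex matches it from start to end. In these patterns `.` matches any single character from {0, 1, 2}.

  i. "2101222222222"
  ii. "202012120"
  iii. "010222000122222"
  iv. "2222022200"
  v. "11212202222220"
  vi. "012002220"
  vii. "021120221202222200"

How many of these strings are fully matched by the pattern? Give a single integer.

i → no match
ii. "202012120" → no match
iii → no match
iv. "2222022200" → no match
v → no match
vi. "012002220" → no match
vii → no match
Total matched: 0

0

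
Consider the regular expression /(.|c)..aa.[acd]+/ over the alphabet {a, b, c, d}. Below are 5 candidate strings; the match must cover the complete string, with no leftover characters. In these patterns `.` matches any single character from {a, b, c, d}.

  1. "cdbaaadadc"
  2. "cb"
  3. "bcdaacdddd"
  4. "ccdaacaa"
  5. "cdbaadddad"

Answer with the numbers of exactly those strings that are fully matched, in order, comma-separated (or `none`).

1 → match
2 → no match
3 → match
4 → match
5 → match

1, 3, 4, 5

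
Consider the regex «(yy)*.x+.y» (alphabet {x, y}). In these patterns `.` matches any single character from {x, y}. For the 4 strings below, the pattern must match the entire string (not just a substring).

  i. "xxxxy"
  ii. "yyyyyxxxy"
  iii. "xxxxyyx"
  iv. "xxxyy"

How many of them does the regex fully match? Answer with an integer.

3

i → match
ii → match
iii → no match — must end with "y"
iv → match
Total matched: 3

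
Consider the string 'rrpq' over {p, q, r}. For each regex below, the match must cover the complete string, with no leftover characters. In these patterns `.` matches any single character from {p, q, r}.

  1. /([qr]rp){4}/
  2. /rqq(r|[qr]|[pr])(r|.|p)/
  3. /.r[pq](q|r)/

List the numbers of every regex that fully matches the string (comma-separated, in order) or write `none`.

1 → no match — must end with 'rp'
2 → no match — must start with 'rqq'
3 → match

3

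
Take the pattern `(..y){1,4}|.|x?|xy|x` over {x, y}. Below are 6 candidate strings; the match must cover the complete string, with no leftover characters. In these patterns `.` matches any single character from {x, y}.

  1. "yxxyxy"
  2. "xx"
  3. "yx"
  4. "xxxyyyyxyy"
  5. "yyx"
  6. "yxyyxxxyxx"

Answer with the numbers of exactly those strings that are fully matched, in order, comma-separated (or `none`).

none

1 → no match
2 → no match
3 → no match
4 → no match
5 → no match
6 → no match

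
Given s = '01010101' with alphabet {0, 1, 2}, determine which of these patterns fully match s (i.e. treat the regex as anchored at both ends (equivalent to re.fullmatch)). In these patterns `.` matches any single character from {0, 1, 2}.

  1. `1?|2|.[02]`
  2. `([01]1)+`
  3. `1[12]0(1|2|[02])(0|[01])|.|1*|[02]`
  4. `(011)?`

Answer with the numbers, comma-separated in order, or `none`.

2

1 → no match
2 → match
3 → no match
4 → no match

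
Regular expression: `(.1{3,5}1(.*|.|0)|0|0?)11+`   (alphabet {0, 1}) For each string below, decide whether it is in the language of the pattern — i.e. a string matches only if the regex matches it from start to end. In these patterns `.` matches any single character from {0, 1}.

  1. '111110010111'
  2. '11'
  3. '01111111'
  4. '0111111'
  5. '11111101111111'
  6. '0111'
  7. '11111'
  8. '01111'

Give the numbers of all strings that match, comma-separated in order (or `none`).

1 → match
2 → match
3 → match
4 → match
5 → match
6 → match
7 → match
8 → match

1, 2, 3, 4, 5, 6, 7, 8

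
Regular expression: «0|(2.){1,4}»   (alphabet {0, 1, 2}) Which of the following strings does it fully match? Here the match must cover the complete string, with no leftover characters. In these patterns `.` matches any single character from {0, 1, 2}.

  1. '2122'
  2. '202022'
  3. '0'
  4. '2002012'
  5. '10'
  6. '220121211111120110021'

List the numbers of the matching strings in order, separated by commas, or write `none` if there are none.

1 → match
2 → match
3 → match
4 → no match
5 → no match
6 → no match

1, 2, 3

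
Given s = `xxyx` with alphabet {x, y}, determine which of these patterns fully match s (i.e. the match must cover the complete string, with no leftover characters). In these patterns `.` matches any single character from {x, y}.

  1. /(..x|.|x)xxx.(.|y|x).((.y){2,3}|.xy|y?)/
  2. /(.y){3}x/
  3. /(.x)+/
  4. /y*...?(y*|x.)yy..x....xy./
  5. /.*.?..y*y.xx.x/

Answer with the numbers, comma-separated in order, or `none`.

1 → no match
2 → no match
3 → match
4 → no match
5 → no match

3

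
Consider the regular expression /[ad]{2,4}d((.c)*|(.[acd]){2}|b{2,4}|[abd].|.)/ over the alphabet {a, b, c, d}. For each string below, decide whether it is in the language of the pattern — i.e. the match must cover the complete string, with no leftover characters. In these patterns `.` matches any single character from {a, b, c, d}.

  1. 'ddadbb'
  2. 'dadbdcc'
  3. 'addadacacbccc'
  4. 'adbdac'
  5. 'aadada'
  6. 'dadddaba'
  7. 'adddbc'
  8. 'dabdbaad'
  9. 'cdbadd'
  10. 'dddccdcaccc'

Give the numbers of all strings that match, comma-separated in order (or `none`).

1, 2, 3, 5, 6, 7, 10

1 → match
2 → match
3 → match
4 → no match
5 → match
6 → match
7 → match
8 → no match
9 → no match
10 → match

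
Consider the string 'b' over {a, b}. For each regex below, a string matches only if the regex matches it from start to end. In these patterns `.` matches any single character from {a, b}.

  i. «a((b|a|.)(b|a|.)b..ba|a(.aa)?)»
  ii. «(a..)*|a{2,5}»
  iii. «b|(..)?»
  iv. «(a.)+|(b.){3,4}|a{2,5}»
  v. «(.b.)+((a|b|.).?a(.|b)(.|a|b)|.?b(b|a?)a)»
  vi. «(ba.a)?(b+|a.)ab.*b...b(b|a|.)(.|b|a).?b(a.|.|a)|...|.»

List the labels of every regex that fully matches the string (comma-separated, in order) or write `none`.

i → no match — must start with 'a'
ii → no match
iii → match
iv → no match
v → no match
vi → match

iii, vi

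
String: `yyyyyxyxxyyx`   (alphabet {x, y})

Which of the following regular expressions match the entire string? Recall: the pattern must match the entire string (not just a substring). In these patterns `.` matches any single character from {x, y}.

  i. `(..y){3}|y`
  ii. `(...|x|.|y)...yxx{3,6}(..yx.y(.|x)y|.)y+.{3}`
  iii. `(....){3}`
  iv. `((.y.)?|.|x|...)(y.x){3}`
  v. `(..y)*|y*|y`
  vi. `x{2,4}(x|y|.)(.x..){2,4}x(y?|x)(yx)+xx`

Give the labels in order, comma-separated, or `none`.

iii, iv

i → no match — must end with `y`
ii → no match
iii → match
iv → match
v → no match
vi → no match — must start with `x`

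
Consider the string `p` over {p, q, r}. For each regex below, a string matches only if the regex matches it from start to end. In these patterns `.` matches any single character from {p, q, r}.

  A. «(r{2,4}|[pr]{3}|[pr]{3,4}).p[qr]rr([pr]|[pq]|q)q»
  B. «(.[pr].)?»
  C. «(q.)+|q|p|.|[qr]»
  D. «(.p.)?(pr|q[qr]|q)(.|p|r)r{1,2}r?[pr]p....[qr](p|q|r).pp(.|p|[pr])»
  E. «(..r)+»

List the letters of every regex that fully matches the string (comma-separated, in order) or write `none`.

C

A → no match — must end with `q`
B → no match
C → match
D → no match
E → no match — must end with `r`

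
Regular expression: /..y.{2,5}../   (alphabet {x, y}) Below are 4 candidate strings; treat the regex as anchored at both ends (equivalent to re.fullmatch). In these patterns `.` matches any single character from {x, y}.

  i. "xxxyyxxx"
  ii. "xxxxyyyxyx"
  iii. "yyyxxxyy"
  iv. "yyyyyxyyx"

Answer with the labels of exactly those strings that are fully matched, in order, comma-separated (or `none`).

iii, iv

i. "xxxyyxxx" → no match
ii. "xxxxyyyxyx" → no match
iii. "yyyxxxyy" → match
iv. "yyyyyxyyx" → match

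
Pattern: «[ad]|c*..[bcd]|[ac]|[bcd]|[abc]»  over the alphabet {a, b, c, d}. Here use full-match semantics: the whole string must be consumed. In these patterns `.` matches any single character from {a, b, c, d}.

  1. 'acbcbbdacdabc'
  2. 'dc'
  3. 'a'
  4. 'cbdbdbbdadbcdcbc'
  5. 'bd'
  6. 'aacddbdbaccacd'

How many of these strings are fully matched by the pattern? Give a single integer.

1

1 → no match
2 → no match
3 → match
4 → no match
5 → no match
6 → no match
Total matched: 1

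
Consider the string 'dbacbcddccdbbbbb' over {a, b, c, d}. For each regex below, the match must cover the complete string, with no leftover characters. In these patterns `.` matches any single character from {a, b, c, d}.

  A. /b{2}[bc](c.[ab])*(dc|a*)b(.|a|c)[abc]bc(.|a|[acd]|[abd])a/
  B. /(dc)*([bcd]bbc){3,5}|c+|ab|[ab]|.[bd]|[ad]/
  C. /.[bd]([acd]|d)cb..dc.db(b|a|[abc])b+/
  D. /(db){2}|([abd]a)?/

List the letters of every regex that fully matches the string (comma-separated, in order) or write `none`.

A → no match — must start with 'b'
B → no match
C → match
D → no match

C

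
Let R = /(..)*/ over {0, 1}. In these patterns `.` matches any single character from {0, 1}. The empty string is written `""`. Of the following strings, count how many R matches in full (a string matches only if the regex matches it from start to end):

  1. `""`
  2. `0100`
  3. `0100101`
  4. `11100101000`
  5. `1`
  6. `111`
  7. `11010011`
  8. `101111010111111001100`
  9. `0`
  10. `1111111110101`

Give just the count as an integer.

1. `""` → match
2. `0100` → match
3. `0100101` → no match
4. `11100101000` → no match
5. `1` → no match
6. `111` → no match
7. `11010011` → match
8 → no match
9. `0` → no match
10 → no match
Total matched: 3

3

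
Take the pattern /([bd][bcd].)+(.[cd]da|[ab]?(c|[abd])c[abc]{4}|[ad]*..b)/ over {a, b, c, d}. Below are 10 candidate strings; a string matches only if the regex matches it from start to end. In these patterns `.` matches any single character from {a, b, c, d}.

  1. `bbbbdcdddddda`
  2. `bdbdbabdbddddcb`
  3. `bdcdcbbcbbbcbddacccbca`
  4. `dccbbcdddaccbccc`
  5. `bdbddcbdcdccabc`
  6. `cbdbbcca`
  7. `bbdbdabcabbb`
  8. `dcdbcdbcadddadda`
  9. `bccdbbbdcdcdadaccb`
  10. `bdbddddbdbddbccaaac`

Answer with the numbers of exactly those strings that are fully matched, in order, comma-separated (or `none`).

1 → match
2 → match
3 → match
4 → match
5 → match
6. `cbdbbcca` → no match
7. `bbdbdabcabbb` → match
8 → match
9 → match
10 → match

1, 2, 3, 4, 5, 7, 8, 9, 10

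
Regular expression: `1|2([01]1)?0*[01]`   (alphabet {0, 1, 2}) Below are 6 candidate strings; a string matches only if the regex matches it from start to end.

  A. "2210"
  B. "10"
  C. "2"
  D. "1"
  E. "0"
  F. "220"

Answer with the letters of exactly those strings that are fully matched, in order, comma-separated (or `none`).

A → no match
B → no match
C → no match
D → match
E → no match
F → no match

D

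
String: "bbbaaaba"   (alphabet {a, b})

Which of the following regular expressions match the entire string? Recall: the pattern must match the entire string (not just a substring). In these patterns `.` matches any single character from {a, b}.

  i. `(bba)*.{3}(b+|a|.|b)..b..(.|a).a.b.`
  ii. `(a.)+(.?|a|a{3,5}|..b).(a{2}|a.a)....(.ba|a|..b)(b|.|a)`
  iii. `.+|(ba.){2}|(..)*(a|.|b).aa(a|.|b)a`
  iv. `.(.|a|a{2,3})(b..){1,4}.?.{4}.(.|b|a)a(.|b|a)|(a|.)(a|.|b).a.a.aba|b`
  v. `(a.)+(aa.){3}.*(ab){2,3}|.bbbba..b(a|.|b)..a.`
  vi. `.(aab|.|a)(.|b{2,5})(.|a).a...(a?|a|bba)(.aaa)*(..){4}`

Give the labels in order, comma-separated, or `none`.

iii

i → no match
ii → no match — must start with "a"
iii → match
iv → no match
v → no match
vi → no match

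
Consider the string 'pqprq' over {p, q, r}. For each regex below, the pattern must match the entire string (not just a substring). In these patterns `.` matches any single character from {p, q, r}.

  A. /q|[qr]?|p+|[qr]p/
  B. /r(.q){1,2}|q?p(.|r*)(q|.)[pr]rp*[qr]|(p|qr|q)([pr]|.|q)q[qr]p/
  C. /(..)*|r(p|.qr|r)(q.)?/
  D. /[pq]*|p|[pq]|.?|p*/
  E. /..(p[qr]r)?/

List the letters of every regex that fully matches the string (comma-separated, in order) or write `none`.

A → no match
B → match
C → no match
D → no match
E → no match

B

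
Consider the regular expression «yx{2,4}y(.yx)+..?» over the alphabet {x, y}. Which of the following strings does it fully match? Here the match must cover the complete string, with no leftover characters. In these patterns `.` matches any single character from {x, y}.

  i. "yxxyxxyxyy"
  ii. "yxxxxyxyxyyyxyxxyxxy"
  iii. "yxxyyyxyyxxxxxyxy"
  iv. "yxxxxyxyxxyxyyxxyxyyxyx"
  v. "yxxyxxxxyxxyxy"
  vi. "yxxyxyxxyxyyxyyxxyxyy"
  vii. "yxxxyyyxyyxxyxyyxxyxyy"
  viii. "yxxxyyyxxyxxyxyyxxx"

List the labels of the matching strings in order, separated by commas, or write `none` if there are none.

i. "yxxyxxyxyy" → no match
ii → no match
iii → no match
iv → match
v → no match
vi → match
vii → match
viii → match

iv, vi, vii, viii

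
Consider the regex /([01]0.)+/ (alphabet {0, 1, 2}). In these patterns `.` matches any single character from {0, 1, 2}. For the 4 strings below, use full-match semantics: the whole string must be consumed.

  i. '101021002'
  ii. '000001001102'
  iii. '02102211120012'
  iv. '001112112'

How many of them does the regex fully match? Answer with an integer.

i → no match
ii → match
iii → no match
iv → no match
Total matched: 1

1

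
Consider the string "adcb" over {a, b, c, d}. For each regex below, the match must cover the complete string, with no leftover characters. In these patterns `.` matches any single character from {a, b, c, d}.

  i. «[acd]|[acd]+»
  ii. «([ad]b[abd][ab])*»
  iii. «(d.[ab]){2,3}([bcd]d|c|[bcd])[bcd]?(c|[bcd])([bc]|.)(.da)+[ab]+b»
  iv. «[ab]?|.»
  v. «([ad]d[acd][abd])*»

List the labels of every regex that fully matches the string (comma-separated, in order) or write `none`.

v

i → no match
ii → no match
iii → no match — must start with "d"
iv → no match
v → match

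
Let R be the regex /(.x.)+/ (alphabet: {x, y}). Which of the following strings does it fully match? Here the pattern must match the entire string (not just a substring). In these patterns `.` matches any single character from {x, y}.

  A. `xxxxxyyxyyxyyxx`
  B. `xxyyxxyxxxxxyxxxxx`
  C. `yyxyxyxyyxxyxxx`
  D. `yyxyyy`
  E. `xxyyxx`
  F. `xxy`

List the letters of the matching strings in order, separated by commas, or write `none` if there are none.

A → match
B → match
C → no match
D → no match
E → match
F → match

A, B, E, F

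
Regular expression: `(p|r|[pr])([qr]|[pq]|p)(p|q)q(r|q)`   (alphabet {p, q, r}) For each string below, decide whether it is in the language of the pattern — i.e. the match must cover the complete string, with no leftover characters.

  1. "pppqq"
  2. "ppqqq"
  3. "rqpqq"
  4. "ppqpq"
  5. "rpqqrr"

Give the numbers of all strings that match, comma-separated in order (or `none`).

1 → match
2 → match
3 → match
4 → no match
5 → no match

1, 2, 3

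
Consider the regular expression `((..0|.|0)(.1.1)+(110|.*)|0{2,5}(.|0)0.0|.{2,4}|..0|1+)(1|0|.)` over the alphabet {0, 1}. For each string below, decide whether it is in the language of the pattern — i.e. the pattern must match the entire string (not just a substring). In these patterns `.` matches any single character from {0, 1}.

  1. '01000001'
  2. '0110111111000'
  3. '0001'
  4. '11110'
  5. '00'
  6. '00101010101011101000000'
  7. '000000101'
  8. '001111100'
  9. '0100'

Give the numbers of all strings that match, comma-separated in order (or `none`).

2, 3, 4, 6, 7, 8, 9

1 → no match
2 → match
3 → match
4 → match
5 → no match
6 → match
7 → match
8 → match
9 → match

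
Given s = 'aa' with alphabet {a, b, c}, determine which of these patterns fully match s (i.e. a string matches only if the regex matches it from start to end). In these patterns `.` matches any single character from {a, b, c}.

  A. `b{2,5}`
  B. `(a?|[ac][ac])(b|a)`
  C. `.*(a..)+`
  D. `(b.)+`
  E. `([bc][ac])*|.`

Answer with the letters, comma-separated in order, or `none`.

A → no match — must start with 'b'
B → match
C → no match
D → no match — must start with 'b'
E → no match

B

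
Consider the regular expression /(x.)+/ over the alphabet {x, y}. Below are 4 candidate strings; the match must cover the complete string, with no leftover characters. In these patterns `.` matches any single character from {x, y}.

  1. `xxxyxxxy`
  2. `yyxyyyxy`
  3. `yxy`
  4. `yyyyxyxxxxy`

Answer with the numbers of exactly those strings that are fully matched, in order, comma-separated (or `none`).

1

1 → match
2 → no match — must start with `x`
3 → no match — must start with `x`
4 → no match — must start with `x`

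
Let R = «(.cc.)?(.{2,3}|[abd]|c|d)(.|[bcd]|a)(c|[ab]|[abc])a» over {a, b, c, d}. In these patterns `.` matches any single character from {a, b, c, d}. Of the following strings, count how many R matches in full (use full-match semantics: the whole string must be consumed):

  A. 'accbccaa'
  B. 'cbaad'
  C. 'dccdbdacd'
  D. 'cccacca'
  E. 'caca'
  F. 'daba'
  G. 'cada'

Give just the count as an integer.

A → match
B → no match — must end with 'a'
C → no match — must end with 'a'
D → no match
E → match
F → match
G → no match
Total matched: 3

3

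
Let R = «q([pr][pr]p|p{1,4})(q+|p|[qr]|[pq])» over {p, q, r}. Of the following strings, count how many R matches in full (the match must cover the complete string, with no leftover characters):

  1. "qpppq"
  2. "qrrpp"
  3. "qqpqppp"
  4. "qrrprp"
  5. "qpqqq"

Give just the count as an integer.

1 → match
2 → match
3 → no match
4 → no match
5 → match
Total matched: 3

3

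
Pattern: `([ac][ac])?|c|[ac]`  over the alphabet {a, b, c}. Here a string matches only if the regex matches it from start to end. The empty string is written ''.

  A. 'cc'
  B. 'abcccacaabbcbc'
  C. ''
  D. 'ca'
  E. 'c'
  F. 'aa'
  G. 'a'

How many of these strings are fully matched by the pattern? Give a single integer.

6

A → match
B → no match
C → match
D → match
E → match
F → match
G → match
Total matched: 6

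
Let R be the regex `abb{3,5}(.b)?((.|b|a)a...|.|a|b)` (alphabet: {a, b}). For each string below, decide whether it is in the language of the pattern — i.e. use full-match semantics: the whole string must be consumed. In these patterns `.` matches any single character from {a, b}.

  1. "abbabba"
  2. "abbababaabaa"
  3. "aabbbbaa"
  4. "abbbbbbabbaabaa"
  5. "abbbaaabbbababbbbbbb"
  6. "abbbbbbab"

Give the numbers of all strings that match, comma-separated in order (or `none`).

1 → no match
2 → no match
3 → no match — must start with "abb"
4 → no match
5 → no match
6 → no match

none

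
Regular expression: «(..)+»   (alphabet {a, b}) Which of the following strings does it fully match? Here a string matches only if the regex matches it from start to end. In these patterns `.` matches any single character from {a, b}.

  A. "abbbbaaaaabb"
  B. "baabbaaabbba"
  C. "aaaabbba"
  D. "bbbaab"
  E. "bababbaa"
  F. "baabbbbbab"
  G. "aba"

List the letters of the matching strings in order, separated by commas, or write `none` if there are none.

A → match
B → match
C → match
D → match
E → match
F → match
G → no match

A, B, C, D, E, F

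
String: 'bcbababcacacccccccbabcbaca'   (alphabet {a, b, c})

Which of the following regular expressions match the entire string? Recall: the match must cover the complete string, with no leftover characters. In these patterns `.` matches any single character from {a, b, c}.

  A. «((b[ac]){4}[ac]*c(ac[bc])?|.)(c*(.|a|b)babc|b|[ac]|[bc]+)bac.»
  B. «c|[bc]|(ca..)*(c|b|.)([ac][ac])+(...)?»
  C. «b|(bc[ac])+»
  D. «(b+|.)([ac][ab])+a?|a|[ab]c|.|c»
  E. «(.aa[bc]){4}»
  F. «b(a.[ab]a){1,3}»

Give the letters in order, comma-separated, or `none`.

A → match
B → no match
C → no match
D → no match
E → no match
F → no match — must start with 'ba'

A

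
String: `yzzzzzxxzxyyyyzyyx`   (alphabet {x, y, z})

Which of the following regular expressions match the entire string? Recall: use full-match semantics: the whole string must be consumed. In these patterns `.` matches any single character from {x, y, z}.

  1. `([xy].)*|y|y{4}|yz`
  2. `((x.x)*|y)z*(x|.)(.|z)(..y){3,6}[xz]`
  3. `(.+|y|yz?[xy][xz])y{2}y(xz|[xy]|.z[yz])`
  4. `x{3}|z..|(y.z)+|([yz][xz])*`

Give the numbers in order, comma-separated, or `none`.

1 → no match
2 → match
3 → no match
4 → no match

2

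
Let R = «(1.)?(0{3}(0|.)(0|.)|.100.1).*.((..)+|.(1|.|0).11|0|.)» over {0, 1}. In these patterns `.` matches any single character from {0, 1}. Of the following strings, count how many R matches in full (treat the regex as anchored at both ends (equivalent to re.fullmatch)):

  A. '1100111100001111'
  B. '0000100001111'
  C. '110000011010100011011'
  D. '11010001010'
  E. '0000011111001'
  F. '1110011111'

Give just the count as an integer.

A → match
B → match
C → match
D → match
E → match
F → no match
Total matched: 5

5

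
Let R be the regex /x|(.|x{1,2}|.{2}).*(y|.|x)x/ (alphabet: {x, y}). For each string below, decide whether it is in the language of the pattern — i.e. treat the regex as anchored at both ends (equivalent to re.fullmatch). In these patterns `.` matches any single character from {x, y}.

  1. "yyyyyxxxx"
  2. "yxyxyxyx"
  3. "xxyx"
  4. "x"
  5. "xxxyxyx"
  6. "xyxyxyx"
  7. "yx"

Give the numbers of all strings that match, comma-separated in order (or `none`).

1, 2, 3, 4, 5, 6

1 → match
2 → match
3 → match
4 → match
5 → match
6 → match
7 → no match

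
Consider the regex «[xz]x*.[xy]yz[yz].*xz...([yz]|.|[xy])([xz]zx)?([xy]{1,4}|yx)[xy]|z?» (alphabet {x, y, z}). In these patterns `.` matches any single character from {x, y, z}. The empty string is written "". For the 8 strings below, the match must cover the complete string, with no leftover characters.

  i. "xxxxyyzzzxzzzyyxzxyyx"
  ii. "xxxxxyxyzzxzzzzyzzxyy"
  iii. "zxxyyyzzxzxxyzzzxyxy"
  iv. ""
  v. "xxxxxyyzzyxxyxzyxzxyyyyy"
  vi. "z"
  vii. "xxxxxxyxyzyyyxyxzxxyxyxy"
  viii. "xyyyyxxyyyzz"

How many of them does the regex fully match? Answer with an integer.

7

i → match
ii → match
iii → match
iv → match
v → match
vi → match
vii → match
viii → no match
Total matched: 7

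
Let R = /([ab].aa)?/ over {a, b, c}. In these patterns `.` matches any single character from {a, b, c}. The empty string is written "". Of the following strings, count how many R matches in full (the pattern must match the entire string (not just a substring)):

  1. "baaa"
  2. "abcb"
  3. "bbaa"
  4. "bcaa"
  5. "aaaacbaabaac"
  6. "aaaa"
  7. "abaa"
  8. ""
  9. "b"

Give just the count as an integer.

6

1. "baaa" → match
2. "abcb" → no match
3. "bbaa" → match
4. "bcaa" → match
5. "aaaacbaabaac" → no match
6. "aaaa" → match
7. "abaa" → match
8. "" → match
9. "b" → no match
Total matched: 6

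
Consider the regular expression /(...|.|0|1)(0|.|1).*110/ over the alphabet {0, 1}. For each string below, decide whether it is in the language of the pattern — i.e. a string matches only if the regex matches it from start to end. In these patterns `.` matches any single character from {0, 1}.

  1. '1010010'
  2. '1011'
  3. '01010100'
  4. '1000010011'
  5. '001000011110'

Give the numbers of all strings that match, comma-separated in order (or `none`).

5

1 → no match — must end with '110'
2 → no match — must end with '110'
3 → no match — must end with '110'
4 → no match — must end with '110'
5 → match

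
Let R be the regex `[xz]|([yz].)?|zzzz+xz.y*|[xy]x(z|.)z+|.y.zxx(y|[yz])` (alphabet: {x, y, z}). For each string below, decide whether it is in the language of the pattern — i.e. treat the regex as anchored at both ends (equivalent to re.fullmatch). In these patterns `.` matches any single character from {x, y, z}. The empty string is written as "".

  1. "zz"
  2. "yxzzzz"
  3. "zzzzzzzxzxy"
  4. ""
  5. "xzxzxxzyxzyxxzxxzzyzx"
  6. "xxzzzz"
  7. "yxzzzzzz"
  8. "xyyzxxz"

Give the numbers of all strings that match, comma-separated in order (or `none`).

1 → match
2 → match
3 → match
4 → match
5 → no match
6 → match
7 → match
8 → match

1, 2, 3, 4, 6, 7, 8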